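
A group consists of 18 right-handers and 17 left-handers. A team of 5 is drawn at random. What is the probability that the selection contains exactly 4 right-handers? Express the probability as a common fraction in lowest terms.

The sample space is all 5-subsets of the 35: C(35,5) = 324632.
Selections with exactly 4 right-handers: choose 4 of the 18 right-handers and 1 of the 17 left-handers, C(18,4)·C(17,1) = 3060·17 = 52020.
Probability = 52020/324632 = 765/4774.

765/4774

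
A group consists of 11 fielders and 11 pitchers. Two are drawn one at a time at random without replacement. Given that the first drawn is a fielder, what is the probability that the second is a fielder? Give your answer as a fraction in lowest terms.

After removing one fielder, 21 remain: 10 fielders and 11 pitchers.
So the probability the next is a fielder is 10/21.

10/21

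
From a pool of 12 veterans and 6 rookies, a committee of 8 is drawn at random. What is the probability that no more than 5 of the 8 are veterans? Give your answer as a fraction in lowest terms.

There are C(18,8) = 43758 ways to choose the 8.
Favorable selections (no more than 5 veterans): C(12,2)·C(6,6) + C(12,3)·C(6,5) + C(12,4)·C(6,4) + C(12,5)·C(6,3) = 66 + 1320 + 7425 + 15840 = 24651.
Probability = 24651/43758 = 249/442.

249/442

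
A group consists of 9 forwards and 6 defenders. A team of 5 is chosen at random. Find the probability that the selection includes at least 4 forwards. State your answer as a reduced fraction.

There are C(15,5) = 3003 ways to choose the 5.
Favorable selections (at least 4 forwards): C(9,4)·C(6,1) + C(9,5)·C(6,0) = 756 + 126 = 882.
Probability = 882/3003 = 42/143.

42/143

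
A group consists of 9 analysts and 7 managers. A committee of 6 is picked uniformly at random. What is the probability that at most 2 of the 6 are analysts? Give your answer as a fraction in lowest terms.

Total selections: C(16,6) = 8008.
Favorable selections (at most 2 analysts): C(9,0)·C(7,6) + C(9,1)·C(7,5) + C(9,2)·C(7,4) = 7 + 189 + 1260 = 1456.
Probability = 1456/8008 = 2/11.

2/11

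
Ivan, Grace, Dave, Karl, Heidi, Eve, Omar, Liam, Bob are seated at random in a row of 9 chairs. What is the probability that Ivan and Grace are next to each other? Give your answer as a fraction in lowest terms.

There are 9! = 362880 arrangements.
Treat Ivan and Grace as a block: 8! arrangements of the blocks × 2 orders within the block = 2·40320 = 80640.
Probability = 80640/362880 = 2/9.

2/9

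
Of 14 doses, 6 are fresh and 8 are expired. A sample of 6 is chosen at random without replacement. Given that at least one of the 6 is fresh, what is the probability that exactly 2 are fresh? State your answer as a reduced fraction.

6/17

Work in counts. Selections with at least one fresh: C(14,6) − C(8,6) = 3003 − 28 = 2975.
Of those, selections where exactly 2 are fresh: C(6,2)·C(8,4) = 15·70 = 1050.
Conditional probability = 1050/2975 = 6/17.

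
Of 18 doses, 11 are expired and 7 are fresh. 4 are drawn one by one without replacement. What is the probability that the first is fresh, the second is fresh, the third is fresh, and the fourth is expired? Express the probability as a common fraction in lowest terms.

Multiply the conditional probabilities at each draw: 7/18 · 6/17 · 5/16 · 11/15 = 2310/73440 = 77/2448.

77/2448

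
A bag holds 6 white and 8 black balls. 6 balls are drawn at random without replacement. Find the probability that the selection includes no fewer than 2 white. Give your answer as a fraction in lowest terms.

There are C(14,6) = 3003 ways to choose the 6.
Count the complement (fewer than 2 white): C(6,0)·C(8,6) + C(6,1)·C(8,5) = 28 + 336 = 364.
Probability = 1 − 364/3003 = 2639/3003 = 29/33.

29/33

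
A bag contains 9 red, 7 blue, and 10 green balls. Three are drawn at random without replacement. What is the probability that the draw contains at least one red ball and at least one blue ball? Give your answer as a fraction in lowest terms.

There are C(26,3) = 2600 possible draws.
By inclusion-exclusion on the complements, draws missing all red or all blue: C(17,3) + C(19,3) − C(10,3) = 680 + 969 − 120 = 1529.
So draws with at least one of each: 2600 − 1529 = 1071, probability 1071/2600.

1071/2600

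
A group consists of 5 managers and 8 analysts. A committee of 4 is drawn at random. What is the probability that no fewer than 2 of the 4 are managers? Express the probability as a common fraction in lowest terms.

There are C(13,4) = 715 ways to choose the 4.
Count the complement (fewer than 2 managers): C(5,0)·C(8,4) + C(5,1)·C(8,3) = 70 + 280 = 350.
Probability = 1 − 350/715 = 365/715 = 73/143.

73/143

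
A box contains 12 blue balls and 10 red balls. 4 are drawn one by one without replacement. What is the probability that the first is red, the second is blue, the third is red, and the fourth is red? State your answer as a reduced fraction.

Multiply the conditional probabilities at each draw: 10/22 · 12/21 · 9/20 · 8/19 = 8640/175560 = 72/1463.

72/1463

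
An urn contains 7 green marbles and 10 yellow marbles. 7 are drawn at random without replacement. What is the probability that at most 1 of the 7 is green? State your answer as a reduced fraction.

795/9724

Total selections: C(17,7) = 19448.
Favorable selections (at most 1 green): C(7,0)·C(10,7) + C(7,1)·C(10,6) = 120 + 1470 = 1590.
Probability = 1590/19448 = 795/9724.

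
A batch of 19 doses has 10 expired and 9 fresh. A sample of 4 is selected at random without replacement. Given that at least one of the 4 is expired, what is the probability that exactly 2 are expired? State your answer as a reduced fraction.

54/125

Work in counts. Selections with at least one expired: C(19,4) − C(9,4) = 3876 − 126 = 3750.
Of those, selections where exactly 2 are expired: C(10,2)·C(9,2) = 45·36 = 1620.
Conditional probability = 1620/3750 = 54/125.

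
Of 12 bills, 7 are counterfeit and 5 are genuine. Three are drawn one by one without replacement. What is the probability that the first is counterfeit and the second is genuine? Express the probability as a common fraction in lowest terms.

35/132

Multiply the conditional probabilities at each draw: 7/12 · 5/11 = 35/132.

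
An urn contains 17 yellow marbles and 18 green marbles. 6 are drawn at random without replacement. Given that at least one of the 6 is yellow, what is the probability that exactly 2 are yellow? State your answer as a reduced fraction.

Work in counts. Selections with at least one yellow: C(35,6) − C(18,6) = 1623160 − 18564 = 1604596.
Of those, selections where exactly 2 are yellow: C(17,2)·C(18,4) = 136·3060 = 416160.
Conditional probability = 416160/1604596 = 6120/23597.

6120/23597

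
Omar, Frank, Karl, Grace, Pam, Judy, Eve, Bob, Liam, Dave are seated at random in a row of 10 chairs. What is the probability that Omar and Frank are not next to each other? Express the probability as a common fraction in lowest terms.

There are 10! = 3628800 arrangements.
Arrangements with Omar and Frank adjacent: 2·9! = 725760.
So not adjacent: 3628800 − 725760 = 2903040, probability 2903040/3628800 = 4/5.

4/5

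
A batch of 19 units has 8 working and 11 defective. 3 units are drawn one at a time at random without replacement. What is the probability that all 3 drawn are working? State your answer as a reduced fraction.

56/969

Multiply the conditional probabilities at each draw: 8/19 · 7/18 · 6/17 = 336/5814 = 56/969.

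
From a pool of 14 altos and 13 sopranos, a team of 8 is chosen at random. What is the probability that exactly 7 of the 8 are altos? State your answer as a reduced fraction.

Total number of selections: C(27,8) = 2220075.
Selections with exactly 7 altos: choose 7 of the 14 altos and 1 of the 13 sopranos, C(14,7)·C(13,1) = 3432·13 = 44616.
Probability = 44616/2220075 = 104/5175.

104/5175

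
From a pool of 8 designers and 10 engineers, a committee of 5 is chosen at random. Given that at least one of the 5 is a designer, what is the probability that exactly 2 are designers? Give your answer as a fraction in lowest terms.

Work in counts. Selections with at least one designer: C(18,5) − C(10,5) = 8568 − 252 = 8316.
Of those, selections where exactly 2 are designers: C(8,2)·C(10,3) = 28·120 = 3360.
Conditional probability = 3360/8316 = 40/99.

40/99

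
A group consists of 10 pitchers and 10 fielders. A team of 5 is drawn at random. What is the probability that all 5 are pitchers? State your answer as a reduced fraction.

21/1292

There are C(20,5) = 15504 possible selections.
Selections with all pitchers: C(10,5) = 252.
Probability = 252/15504 = 21/1292.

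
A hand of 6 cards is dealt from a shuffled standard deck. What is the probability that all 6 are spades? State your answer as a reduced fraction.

There are C(52,6) = 20358520 possible 6-card hands.
Hands that are all spades: C(13,6) = 1716.
Probability = 1716/20358520 = 33/391510.

33/391510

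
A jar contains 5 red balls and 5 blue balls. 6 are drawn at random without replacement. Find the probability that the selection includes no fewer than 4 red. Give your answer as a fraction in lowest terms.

11/42

There are C(10,6) = 210 ways to choose the 6.
Favorable selections (no fewer than 4 red): C(5,4)·C(5,2) + C(5,5)·C(5,1) = 50 + 5 = 55.
Probability = 55/210 = 11/42.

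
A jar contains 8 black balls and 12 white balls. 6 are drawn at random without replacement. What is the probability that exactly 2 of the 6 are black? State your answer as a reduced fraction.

231/646

Total number of selections: C(20,6) = 38760.
Selections with exactly 2 black: choose 2 of the 8 black and 4 of the 12 white, C(8,2)·C(12,4) = 28·495 = 13860.
Probability = 13860/38760 = 231/646.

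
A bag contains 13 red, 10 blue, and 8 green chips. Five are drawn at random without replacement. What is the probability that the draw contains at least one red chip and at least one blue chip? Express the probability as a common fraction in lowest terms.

There are C(31,5) = 169911 possible draws.
By inclusion-exclusion on the complements, draws missing all red or all blue: C(18,5) + C(21,5) − C(8,5) = 8568 + 20349 − 56 = 28861.
So draws with at least one of each: 169911 − 28861 = 141050, probability 141050/169911 = 650/783.

650/783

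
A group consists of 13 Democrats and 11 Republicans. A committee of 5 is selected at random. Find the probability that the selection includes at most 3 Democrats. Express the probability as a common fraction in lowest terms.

379/483

There are C(24,5) = 42504 ways to choose the 5.
Favorable selections (at most 3 Democrats): C(13,0)·C(11,5) + C(13,1)·C(11,4) + C(13,2)·C(11,3) + C(13,3)·C(11,2) = 462 + 4290 + 12870 + 15730 = 33352.
Probability = 33352/42504 = 379/483.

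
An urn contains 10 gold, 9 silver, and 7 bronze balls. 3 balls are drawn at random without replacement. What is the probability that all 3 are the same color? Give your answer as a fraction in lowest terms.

There are C(26,3) = 2600 ways to draw 3 balls.
All same color: C(10,3) + C(9,3) + C(7,3) = 120 + 84 + 35 = 239.
Probability = 239/2600.

239/2600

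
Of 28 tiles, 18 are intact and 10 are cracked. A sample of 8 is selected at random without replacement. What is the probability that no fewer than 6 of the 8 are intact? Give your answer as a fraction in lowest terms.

1462/3795

Total selections: C(28,8) = 3108105.
Favorable selections (no fewer than 6 intact): C(18,6)·C(10,2) + C(18,7)·C(10,1) + C(18,8)·C(10,0) = 835380 + 318240 + 43758 = 1197378.
Probability = 1197378/3108105 = 1462/3795.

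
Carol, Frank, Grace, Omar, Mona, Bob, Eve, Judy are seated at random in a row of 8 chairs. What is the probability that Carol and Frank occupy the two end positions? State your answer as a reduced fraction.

1/28

There are 8! = 40320 arrangements.
Place Carol and Frank at the ends in 2 ways, arrange the remaining 6 in 6! = 720 ways: 2·720 = 1440.
Probability = 1440/40320 = 1/28.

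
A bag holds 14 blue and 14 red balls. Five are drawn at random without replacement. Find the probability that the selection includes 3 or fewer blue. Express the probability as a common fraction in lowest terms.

113/135

Total selections: C(28,5) = 98280.
Count the complement (more than 3 blue): C(14,4)·C(14,1) + C(14,5)·C(14,0) = 14014 + 2002 = 16016.
Probability = 1 − 16016/98280 = 82264/98280 = 113/135.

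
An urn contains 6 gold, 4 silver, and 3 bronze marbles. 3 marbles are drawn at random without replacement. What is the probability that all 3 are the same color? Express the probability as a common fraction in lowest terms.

There are C(13,3) = 286 ways to draw 3 marbles.
All same color: C(6,3) + C(4,3) + C(3,3) = 20 + 4 + 1 = 25.
Probability = 25/286.

25/286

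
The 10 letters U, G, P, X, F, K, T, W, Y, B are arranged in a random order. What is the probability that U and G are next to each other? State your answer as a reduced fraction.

There are 10! = 3628800 arrangements.
Treat U and G as a block: 9! arrangements of the blocks × 2 orders within the block = 2·362880 = 725760.
Probability = 725760/3628800 = 1/5.

1/5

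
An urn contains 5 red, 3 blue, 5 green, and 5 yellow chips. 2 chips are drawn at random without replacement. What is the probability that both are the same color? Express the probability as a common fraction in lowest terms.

There are C(18,2) = 153 ways to draw 2 chips.
All same color: C(5,2) + C(3,2) + C(5,2) + C(5,2) = 10 + 3 + 10 + 10 = 33.
Probability = 33/153 = 11/51.

11/51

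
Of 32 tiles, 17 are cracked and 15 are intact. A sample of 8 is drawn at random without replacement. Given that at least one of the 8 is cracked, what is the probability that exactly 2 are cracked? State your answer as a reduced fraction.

88/1359

Work in counts. Selections with at least one cracked: C(32,8) − C(15,8) = 10518300 − 6435 = 10511865.
Of those, selections where exactly 2 are cracked: C(17,2)·C(15,6) = 136·5005 = 680680.
Conditional probability = 680680/10511865 = 88/1359.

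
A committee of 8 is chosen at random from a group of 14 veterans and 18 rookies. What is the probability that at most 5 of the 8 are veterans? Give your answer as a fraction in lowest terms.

128129/134850

There are C(32,8) = 10518300 ways to choose the 8.
Count the complement (more than 5 veterans): C(14,6)·C(18,2) + C(14,7)·C(18,1) + C(14,8)·C(18,0) = 459459 + 61776 + 3003 = 524238.
Probability = 1 − 524238/10518300 = 9994062/10518300 = 128129/134850.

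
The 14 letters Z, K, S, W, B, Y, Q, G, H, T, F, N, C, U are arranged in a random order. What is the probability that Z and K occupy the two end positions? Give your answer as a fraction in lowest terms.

1/91

There are 14! = 87178291200 arrangements.
Place Z and K at the ends in 2 ways, arrange the remaining 12 in 12! = 479001600 ways: 2·479001600 = 958003200.
Probability = 958003200/87178291200 = 1/91.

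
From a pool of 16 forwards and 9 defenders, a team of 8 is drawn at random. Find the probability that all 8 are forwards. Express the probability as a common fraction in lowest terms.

There are C(25,8) = 1081575 possible selections.
Selections with all forwards: C(16,8) = 12870.
Probability = 12870/1081575 = 26/2185.

26/2185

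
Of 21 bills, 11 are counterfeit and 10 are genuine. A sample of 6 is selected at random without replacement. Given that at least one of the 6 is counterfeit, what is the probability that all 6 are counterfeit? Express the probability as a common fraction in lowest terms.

Work in counts. Selections with at least one counterfeit: C(21,6) − C(10,6) = 54264 − 210 = 54054.
Of those, selections where all 6 are counterfeit: C(11,6) = 462.
Conditional probability = 462/54054 = 1/117.

1/117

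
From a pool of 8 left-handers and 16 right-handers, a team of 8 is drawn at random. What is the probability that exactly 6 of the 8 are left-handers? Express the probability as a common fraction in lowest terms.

Total number of selections: C(24,8) = 735471.
Selections with exactly 6 left-handers: choose 6 of the 8 left-handers and 2 of the 16 right-handers, C(8,6)·C(16,2) = 28·120 = 3360.
Probability = 3360/735471 = 1120/245157.

1120/245157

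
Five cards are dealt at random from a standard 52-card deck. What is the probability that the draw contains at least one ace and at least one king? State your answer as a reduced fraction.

There are C(52,5) = 2598960 possible draws.
By inclusion-exclusion on the complements, draws missing all aces or all kings: C(48,5) + C(48,5) − C(44,5) = 1712304 + 1712304 − 1086008 = 2338600.
So draws with at least one of each: 2598960 − 2338600 = 260360, probability 260360/2598960 = 6509/64974.

6509/64974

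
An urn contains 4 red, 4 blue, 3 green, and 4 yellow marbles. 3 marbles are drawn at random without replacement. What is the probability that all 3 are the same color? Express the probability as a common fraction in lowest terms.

1/35

There are C(15,3) = 455 ways to draw 3 marbles.
All same color: C(4,3) + C(4,3) + C(3,3) + C(4,3) = 4 + 4 + 1 + 4 = 13.
Probability = 13/455 = 1/35.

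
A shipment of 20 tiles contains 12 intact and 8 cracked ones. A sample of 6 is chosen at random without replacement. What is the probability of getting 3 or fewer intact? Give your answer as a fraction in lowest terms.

147/323

Total selections: C(20,6) = 38760.
Count the complement (more than 3 intact): C(12,4)·C(8,2) + C(12,5)·C(8,1) + C(12,6)·C(8,0) = 13860 + 6336 + 924 = 21120.
Probability = 1 − 21120/38760 = 17640/38760 = 147/323.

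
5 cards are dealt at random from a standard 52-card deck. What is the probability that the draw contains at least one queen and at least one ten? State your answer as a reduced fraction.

There are C(52,5) = 2598960 possible draws.
By inclusion-exclusion on the complements, draws missing all queens or all tens: C(48,5) + C(48,5) − C(44,5) = 1712304 + 1712304 − 1086008 = 2338600.
So draws with at least one of each: 2598960 − 2338600 = 260360, probability 260360/2598960 = 6509/64974.

6509/64974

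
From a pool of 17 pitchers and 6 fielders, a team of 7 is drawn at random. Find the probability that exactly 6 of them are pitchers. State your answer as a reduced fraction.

1456/4807

Total number of selections: C(23,7) = 245157.
Selections with exactly 6 pitchers: choose 6 of the 17 pitchers and 1 of the 6 fielders, C(17,6)·C(6,1) = 12376·6 = 74256.
Probability = 74256/245157 = 1456/4807.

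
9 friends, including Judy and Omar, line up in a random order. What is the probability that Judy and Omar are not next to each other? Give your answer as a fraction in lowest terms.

7/9

There are 9! = 362880 arrangements.
Arrangements with Judy and Omar adjacent: 2·8! = 80640.
So not adjacent: 362880 − 80640 = 282240, probability 282240/362880 = 7/9.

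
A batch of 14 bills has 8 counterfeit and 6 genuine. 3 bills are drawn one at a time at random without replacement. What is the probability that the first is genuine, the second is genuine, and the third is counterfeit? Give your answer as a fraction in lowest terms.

Multiply the conditional probabilities at each draw: 6/14 · 5/13 · 8/12 = 240/2184 = 10/91.

10/91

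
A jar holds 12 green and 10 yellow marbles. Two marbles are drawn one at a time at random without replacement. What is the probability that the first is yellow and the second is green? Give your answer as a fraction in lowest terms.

20/77

Multiply the conditional probabilities at each draw: 10/22 · 12/21 = 120/462 = 20/77.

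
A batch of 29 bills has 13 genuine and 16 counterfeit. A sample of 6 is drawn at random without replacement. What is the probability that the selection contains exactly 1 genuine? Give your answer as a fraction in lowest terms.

52/435

The sample space is all 6-subsets of the 29: C(29,6) = 475020.
Selections with exactly 1 genuine: choose 1 of the 13 genuine and 5 of the 16 counterfeit, C(13,1)·C(16,5) = 13·4368 = 56784.
Probability = 56784/475020 = 52/435.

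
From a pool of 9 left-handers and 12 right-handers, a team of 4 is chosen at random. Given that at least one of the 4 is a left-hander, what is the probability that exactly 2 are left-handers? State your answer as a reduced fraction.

132/305

Work in counts. Selections with at least one left-hander: C(21,4) − C(12,4) = 5985 − 495 = 5490.
Of those, selections where exactly 2 are left-handers: C(9,2)·C(12,2) = 36·66 = 2376.
Conditional probability = 2376/5490 = 132/305.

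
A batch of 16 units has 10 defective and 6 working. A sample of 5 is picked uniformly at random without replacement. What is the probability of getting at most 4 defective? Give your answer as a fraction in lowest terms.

49/52

There are C(16,5) = 4368 ways to choose the 5.
The complement is exactly 5 defective: C(10,5)·C(6,0) = 252.
Probability = 1 − 252/4368 = 4116/4368 = 49/52.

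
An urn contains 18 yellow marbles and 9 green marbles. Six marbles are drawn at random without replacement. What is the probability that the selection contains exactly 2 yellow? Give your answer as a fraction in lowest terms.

1071/16445

Total number of selections: C(27,6) = 296010.
Selections with exactly 2 yellow: choose 2 of the 18 yellow and 4 of the 9 green, C(18,2)·C(9,4) = 153·126 = 19278.
Probability = 19278/296010 = 1071/16445.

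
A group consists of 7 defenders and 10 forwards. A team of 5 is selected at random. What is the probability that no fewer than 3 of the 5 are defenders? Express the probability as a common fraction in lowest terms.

There are C(17,5) = 6188 ways to choose the 5.
Favorable selections (no fewer than 3 defenders): C(7,3)·C(10,2) + C(7,4)·C(10,1) + C(7,5)·C(10,0) = 1575 + 350 + 21 = 1946.
Probability = 1946/6188 = 139/442.

139/442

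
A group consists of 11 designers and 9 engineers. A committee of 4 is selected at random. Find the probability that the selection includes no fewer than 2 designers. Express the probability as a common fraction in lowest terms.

Total selections: C(20,4) = 4845.
Favorable selections (no fewer than 2 designers): C(11,2)·C(9,2) + C(11,3)·C(9,1) + C(11,4)·C(9,0) = 1980 + 1485 + 330 = 3795.
Probability = 3795/4845 = 253/323.

253/323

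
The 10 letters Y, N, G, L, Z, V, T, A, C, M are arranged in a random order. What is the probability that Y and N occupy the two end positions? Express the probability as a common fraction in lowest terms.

There are 10! = 3628800 arrangements.
Place Y and N at the ends in 2 ways, arrange the remaining 8 in 8! = 40320 ways: 2·40320 = 80640.
Probability = 80640/3628800 = 1/45.

1/45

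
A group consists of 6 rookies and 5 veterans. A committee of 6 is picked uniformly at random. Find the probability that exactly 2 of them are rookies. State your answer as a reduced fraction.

25/154

Total number of selections: C(11,6) = 462.
Selections with exactly 2 rookies: choose 2 of the 6 rookies and 4 of the 5 veterans, C(6,2)·C(5,4) = 15·5 = 75.
Probability = 75/462 = 25/154.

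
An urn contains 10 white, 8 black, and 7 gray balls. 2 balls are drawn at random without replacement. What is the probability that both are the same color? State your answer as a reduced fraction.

47/150

There are C(25,2) = 300 ways to draw 2 balls.
All same color: C(10,2) + C(8,2) + C(7,2) = 45 + 28 + 21 = 94.
Probability = 94/300 = 47/150.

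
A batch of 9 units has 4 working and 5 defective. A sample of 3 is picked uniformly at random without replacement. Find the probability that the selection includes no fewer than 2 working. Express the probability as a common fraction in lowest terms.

17/42

There are C(9,3) = 84 ways to choose the 3.
Favorable selections (no fewer than 2 working): C(4,2)·C(5,1) + C(4,3)·C(5,0) = 30 + 4 = 34.
Probability = 34/84 = 17/42.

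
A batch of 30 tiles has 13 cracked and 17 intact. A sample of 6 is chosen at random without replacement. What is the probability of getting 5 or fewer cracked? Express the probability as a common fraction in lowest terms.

15181/15225

Total selections: C(30,6) = 593775.
The complement is exactly 6 cracked: C(13,6)·C(17,0) = 1716.
Probability = 1 − 1716/593775 = 592059/593775 = 15181/15225.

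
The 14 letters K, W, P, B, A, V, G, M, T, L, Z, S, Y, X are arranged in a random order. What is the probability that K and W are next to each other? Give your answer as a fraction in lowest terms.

1/7

There are 14! = 87178291200 arrangements.
Treat K and W as a block: 13! arrangements of the blocks × 2 orders within the block = 2·6227020800 = 12454041600.
Probability = 12454041600/87178291200 = 1/7.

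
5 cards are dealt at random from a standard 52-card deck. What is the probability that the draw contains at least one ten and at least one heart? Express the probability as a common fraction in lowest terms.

There are C(52,5) = 2598960 possible draws.
By inclusion-exclusion on the complements, draws missing all tens or all hearts: C(48,5) + C(39,5) − C(36,5) = 1712304 + 575757 − 376992 = 1911069.
So draws with at least one of each: 2598960 − 1911069 = 687891, probability 687891/2598960 = 229297/866320.

229297/866320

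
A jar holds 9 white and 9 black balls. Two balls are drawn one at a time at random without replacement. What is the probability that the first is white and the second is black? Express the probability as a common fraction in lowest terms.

Multiply the conditional probabilities at each draw: 9/18 · 9/17 = 81/306 = 9/34.

9/34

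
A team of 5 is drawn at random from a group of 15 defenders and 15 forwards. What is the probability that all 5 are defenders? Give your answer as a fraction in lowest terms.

There are C(30,5) = 142506 possible selections.
Selections with all defenders: C(15,5) = 3003.
Probability = 3003/142506 = 11/522.

11/522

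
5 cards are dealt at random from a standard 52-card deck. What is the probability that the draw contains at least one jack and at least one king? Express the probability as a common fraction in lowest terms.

There are C(52,5) = 2598960 possible draws.
By inclusion-exclusion on the complements, draws missing all jacks or all kings: C(48,5) + C(48,5) − C(44,5) = 1712304 + 1712304 − 1086008 = 2338600.
So draws with at least one of each: 2598960 − 2338600 = 260360, probability 260360/2598960 = 6509/64974.

6509/64974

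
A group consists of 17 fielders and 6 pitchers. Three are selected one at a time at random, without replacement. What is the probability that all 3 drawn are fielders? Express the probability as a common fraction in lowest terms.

Multiply the conditional probabilities at each draw: 17/23 · 16/22 · 15/21 = 4080/10626 = 680/1771.

680/1771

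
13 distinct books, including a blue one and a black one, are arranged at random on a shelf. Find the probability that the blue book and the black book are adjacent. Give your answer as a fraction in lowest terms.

2/13

There are 13! = 6227020800 arrangements.
Treat the blue book and the black book as a block: 12! arrangements of the blocks × 2 orders within the block = 2·479001600 = 958003200.
Probability = 958003200/6227020800 = 2/13.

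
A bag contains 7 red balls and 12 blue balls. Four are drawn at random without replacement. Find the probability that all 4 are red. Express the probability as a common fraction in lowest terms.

35/3876

There are C(19,4) = 3876 possible selections.
Selections with all red: C(7,4) = 35.
Probability = 35/3876.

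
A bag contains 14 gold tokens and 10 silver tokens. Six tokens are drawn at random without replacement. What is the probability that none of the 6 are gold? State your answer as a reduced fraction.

15/9614

There are C(24,6) = 134596 possible selections.
Selections with no gold (all silver): C(10,6) = 210.
Probability = 210/134596 = 15/9614.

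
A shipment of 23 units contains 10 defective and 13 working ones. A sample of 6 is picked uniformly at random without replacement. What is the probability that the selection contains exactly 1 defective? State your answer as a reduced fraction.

There are C(23,6) = 100947 ways to choose 6 from 23.
Selections with exactly 1 defective: choose 1 of the 10 defective and 5 of the 13 working, C(10,1)·C(13,5) = 10·1287 = 12870.
Probability = 12870/100947 = 390/3059.

390/3059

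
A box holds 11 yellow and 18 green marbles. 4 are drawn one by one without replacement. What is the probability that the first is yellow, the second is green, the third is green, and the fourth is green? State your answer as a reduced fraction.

Multiply the conditional probabilities at each draw: 11/29 · 18/28 · 17/27 · 16/26 = 53856/570024 = 748/7917.

748/7917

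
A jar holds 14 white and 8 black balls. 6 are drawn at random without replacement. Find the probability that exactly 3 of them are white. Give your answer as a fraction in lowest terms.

Total number of selections: C(22,6) = 74613.
Selections with exactly 3 white: choose 3 of the 14 white and 3 of the 8 black, C(14,3)·C(8,3) = 364·56 = 20384.
Probability = 20384/74613 = 2912/10659.

2912/10659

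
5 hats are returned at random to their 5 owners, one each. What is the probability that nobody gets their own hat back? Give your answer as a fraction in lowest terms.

11/30

There are 5! = 120 assignments.
By inclusion-exclusion, assignments with no fixed points: C(5,0)·5! − C(5,1)·4! + C(5,2)·3! − C(5,3)·2! + C(5,4)·1! − C(5,5)·0! = 44.
Probability = 44/120 = 11/30.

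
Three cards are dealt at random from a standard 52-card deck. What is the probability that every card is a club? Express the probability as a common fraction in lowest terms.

11/850

There are C(52,3) = 22100 possible 3-card hands.
Hands that are all clubs: C(13,3) = 286.
Probability = 286/22100 = 11/850.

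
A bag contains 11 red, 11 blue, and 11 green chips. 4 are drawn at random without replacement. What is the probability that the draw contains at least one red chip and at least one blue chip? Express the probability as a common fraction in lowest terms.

There are C(33,4) = 40920 possible draws.
By inclusion-exclusion on the complements, draws missing all red or all blue: C(22,4) + C(22,4) − C(11,4) = 7315 + 7315 − 330 = 14300.
So draws with at least one of each: 40920 − 14300 = 26620, probability 26620/40920 = 121/186.

121/186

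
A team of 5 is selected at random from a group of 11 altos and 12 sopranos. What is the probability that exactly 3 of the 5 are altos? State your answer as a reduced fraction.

990/3059

There are C(23,5) = 33649 ways to choose 5 from 23.
Selections with exactly 3 altos: choose 3 of the 11 altos and 2 of the 12 sopranos, C(11,3)·C(12,2) = 165·66 = 10890.
Probability = 10890/33649 = 990/3059.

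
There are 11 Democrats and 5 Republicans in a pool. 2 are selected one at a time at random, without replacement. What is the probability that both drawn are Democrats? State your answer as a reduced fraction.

Multiply the conditional probabilities at each draw: 11/16 · 10/15 = 110/240 = 11/24.

11/24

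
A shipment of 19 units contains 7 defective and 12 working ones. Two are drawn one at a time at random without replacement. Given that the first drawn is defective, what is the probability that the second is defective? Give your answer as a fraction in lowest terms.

After removing one defective, 18 remain: 6 defective and 12 working.
So the probability the next is defective is 6/18 = 1/3.

1/3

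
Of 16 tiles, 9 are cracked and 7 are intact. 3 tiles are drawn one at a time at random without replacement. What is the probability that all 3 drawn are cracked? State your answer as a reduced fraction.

3/20

Multiply the conditional probabilities at each draw: 9/16 · 8/15 · 7/14 = 504/3360 = 3/20.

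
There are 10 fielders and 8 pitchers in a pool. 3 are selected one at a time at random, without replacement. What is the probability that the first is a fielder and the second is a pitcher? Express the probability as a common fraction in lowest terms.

Multiply the conditional probabilities at each draw: 10/18 · 8/17 = 80/306 = 40/153.

40/153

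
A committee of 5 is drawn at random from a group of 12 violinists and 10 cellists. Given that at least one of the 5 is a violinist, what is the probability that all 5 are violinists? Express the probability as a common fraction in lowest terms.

Work in counts. Selections with at least one violinist: C(22,5) − C(10,5) = 26334 − 252 = 26082.
Of those, selections where all 5 are violinists: C(12,5) = 792.
Conditional probability = 792/26082 = 44/1449.

44/1449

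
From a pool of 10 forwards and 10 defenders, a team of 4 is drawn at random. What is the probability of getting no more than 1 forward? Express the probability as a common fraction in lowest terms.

94/323

There are C(20,4) = 4845 ways to choose the 4.
Favorable selections (no more than 1 forward): C(10,0)·C(10,4) + C(10,1)·C(10,3) = 210 + 1200 = 1410.
Probability = 1410/4845 = 94/323.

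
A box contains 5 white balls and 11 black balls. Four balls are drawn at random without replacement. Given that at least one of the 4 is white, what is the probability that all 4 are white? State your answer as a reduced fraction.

1/298

Work in counts. Selections with at least one white: C(16,4) − C(11,4) = 1820 − 330 = 1490.
Of those, selections where all 4 are white: C(5,4) = 5.
Conditional probability = 5/1490 = 1/298.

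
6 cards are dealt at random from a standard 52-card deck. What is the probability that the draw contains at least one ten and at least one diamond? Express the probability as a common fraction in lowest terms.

6772177/20358520

There are C(52,6) = 20358520 possible draws.
By inclusion-exclusion on the complements, draws missing all tens or all diamonds: C(48,6) + C(39,6) − C(36,6) = 12271512 + 3262623 − 1947792 = 13586343.
So draws with at least one of each: 20358520 − 13586343 = 6772177, probability 6772177/20358520.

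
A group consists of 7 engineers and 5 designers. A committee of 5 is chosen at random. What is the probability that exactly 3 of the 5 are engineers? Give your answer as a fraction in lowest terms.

Total number of selections: C(12,5) = 792.
Selections with exactly 3 engineers: choose 3 of the 7 engineers and 2 of the 5 designers, C(7,3)·C(5,2) = 35·10 = 350.
Probability = 350/792 = 175/396.

175/396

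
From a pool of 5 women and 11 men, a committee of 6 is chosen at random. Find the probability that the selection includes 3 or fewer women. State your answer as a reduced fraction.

There are C(16,6) = 8008 ways to choose the 6.
Favorable selections (3 or fewer women): C(5,0)·C(11,6) + C(5,1)·C(11,5) + C(5,2)·C(11,4) + C(5,3)·C(11,3) = 462 + 2310 + 3300 + 1650 = 7722.
Probability = 7722/8008 = 27/28.

27/28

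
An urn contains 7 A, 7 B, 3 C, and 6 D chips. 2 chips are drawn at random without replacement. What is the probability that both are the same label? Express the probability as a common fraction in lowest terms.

There are C(23,2) = 253 ways to draw 2 chips.
All same label: C(7,2) + C(7,2) + C(3,2) + C(6,2) = 21 + 21 + 3 + 15 = 60.
Probability = 60/253.

60/253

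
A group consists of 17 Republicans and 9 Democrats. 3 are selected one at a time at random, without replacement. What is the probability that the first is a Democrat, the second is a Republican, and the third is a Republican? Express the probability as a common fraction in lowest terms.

Multiply the conditional probabilities at each draw: 9/26 · 17/25 · 16/24 = 2448/15600 = 51/325.

51/325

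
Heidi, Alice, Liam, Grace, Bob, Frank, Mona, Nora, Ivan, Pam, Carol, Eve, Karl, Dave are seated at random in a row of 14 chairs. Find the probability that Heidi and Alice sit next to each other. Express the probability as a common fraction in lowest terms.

1/7

There are 14! = 87178291200 arrangements.
Treat Heidi and Alice as a block: 13! arrangements of the blocks × 2 orders within the block = 2·6227020800 = 12454041600.
Probability = 12454041600/87178291200 = 1/7.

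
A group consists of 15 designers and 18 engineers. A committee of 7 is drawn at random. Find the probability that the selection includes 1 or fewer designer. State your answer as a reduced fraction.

There are C(33,7) = 4272048 ways to choose the 7.
Favorable selections (1 or fewer designer): C(15,0)·C(18,7) + C(15,1)·C(18,6) = 31824 + 278460 = 310284.
Probability = 310284/4272048 = 2873/39556.

2873/39556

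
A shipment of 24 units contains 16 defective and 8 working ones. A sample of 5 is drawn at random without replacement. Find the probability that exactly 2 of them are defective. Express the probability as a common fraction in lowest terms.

The sample space is all 5-subsets of the 24: C(24,5) = 42504.
Selections with exactly 2 defective: choose 2 of the 16 defective and 3 of the 8 working, C(16,2)·C(8,3) = 120·56 = 6720.
Probability = 6720/42504 = 40/253.

40/253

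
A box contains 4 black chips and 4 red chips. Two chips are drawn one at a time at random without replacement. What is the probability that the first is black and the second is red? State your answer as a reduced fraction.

2/7

Multiply the conditional probabilities at each draw: 4/8 · 4/7 = 16/56 = 2/7.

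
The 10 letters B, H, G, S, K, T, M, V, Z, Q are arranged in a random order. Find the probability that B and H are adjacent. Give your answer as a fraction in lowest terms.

There are 10! = 3628800 arrangements.
Treat B and H as a block: 9! arrangements of the blocks × 2 orders within the block = 2·362880 = 725760.
Probability = 725760/3628800 = 1/5.

1/5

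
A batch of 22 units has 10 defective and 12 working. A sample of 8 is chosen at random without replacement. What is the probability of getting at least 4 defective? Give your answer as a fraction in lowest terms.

353/646

There are C(22,8) = 319770 ways to choose the 8.
Favorable selections (at least 4 defective): C(10,4)·C(12,4) + C(10,5)·C(12,3) + C(10,6)·C(12,2) + C(10,7)·C(12,1) + C(10,8)·C(12,0) = 103950 + 55440 + 13860 + 1440 + 45 = 174735.
Probability = 174735/319770 = 353/646.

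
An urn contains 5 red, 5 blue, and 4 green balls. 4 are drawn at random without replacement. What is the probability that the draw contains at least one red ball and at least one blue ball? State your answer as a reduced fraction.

750/1001

There are C(14,4) = 1001 possible draws.
By inclusion-exclusion on the complements, draws missing all red or all blue: C(9,4) + C(9,4) − C(4,4) = 126 + 126 − 1 = 251.
So draws with at least one of each: 1001 − 251 = 750, probability 750/1001.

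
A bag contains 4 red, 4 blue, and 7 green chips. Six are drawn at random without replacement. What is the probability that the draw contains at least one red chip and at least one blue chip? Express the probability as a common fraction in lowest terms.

584/715

There are C(15,6) = 5005 possible draws.
By inclusion-exclusion on the complements, draws missing all red or all blue: C(11,6) + C(11,6) − C(7,6) = 462 + 462 − 7 = 917.
So draws with at least one of each: 5005 − 917 = 4088, probability 4088/5005 = 584/715.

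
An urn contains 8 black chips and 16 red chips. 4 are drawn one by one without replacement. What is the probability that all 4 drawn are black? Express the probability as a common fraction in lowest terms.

5/759

Multiply the conditional probabilities at each draw: 8/24 · 7/23 · 6/22 · 5/21 = 1680/255024 = 5/759.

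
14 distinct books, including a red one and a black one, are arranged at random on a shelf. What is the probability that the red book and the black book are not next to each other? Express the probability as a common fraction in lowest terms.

6/7

There are 14! = 87178291200 arrangements.
Arrangements with the red book and the black book adjacent: 2·13! = 12454041600.
So not adjacent: 87178291200 − 12454041600 = 74724249600, probability 74724249600/87178291200 = 6/7.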